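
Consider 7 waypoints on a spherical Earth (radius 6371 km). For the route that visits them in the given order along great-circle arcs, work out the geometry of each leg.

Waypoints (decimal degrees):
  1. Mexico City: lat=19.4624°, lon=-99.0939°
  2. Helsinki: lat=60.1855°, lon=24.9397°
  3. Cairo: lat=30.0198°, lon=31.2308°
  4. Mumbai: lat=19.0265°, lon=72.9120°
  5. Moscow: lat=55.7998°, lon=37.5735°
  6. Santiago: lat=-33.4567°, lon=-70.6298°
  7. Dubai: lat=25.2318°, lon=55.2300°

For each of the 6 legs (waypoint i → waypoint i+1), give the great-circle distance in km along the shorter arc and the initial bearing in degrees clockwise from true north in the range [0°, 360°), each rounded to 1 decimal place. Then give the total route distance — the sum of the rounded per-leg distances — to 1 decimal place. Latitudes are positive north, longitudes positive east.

Leg 1: φ1=0.3396830, φ2=1.0504351, Δφ=0.7107522, Δλ=2.1647947 rad; a=sin²(Δφ/2)+cosφ1·cosφ2·sin²(Δλ/2)=0.4866406587; c=2·atan2(√a, √(1-a))=1.544074464; dist=6371·c=9837.298 ≈ 9837.3 km; running total=9837.3 km
Leg 1 bearing: y=sinΔλ·cosφ2=0.41202902, x=cosφ1·sinφ2-sinφ1·cosφ2·cosΔλ=0.91077890; θ=atan2(y, x)=24.3416° ≈ 24.3°
Leg 2: φ1=1.0504351, φ2=0.5239444, Δφ=-0.5264908, Δλ=0.1098004 rad; a=sin²(Δφ/2)+cosφ1·cosφ2·sin²(Δλ/2)=0.0690083373; c=2·atan2(√a, √(1-a))=0.531627199; dist=6371·c=3386.997 ≈ 3387.0 km; running total=13224.3 km
Leg 2 bearing: y=sinΔλ·cosφ2=0.09488005, x=cosφ1·sinφ2-sinφ1·cosφ2·cosΔλ=-0.49797844; θ=atan2(y, x)=169.2127° ≈ 169.2°
Leg 3: φ1=0.5239444, φ2=0.3320751, Δφ=-0.1918693, Δλ=0.7274742 rad; a=sin²(Δφ/2)+cosφ1·cosφ2·sin²(Δλ/2)=0.1127804954; c=2·atan2(√a, √(1-a))=0.684968447; dist=6371·c=4363.934 ≈ 4363.9 km; running total=17588.2 km
Leg 3 bearing: y=sinΔλ·cosφ2=0.62865578, x=cosφ1·sinφ2-sinφ1·cosφ2·cosΔλ=-0.07096568; θ=atan2(y, x)=96.4406° ≈ 96.4°
Leg 4: φ1=0.3320751, φ2=0.9738902, Δφ=0.6418152, Δλ=-0.6167732 rad; a=sin²(Δφ/2)+cosφ1·cosφ2·sin²(Δλ/2)=0.1484482469; c=2·atan2(√a, √(1-a))=0.791043743; dist=6371·c=5039.740 ≈ 5039.7 km; running total=22627.9 km
Leg 4 bearing: y=sinΔλ·cosφ2=-0.32511401, x=cosφ1·sinφ2-sinφ1·cosφ2·cosΔλ=0.63241311; θ=atan2(y, x)=-27.2070° <0 so +360° → 332.7930° ≈ 332.8°
Leg 5: φ1=0.9738902, φ2=-0.5839296, Δφ=-1.5578198, Δλ=-1.8885038 rad; a=sin²(Δφ/2)+cosφ1·cosφ2·sin²(Δλ/2)=0.8012345369; c=2·atan2(√a, √(1-a))=2.217387363; dist=6371·c=14126.975 ≈ 14127.0 km; running total=36754.9 km
Leg 5 bearing: y=sinΔλ·cosφ2=-0.79254924, x=cosφ1·sinφ2-sinφ1·cosφ2·cosΔλ=-0.09432245; θ=atan2(y, x)=-96.7869° <0 so +360° → 263.2131° ≈ 263.2°
Leg 6: φ1=-0.5839296, φ2=0.4403780, Δφ=1.0243076, Δλ=2.1966679 rad; a=sin²(Δφ/2)+cosφ1·cosφ2·sin²(Δλ/2)=0.8385596740; c=2·atan2(√a, √(1-a))=2.314637272; dist=6371·c=14746.554 ≈ 14746.6 km; running total=51501.5 km
Leg 6 bearing: y=sinΔλ·cosφ2=0.73312803, x=cosφ1·sinφ2-sinφ1·cosφ2·cosΔλ=0.06350336; θ=atan2(y, x)=85.0494° ≈ 85.0°

Leg 1: dist=9837.3 km, bearing=24.3°
Leg 2: dist=3387.0 km, bearing=169.2°
Leg 3: dist=4363.9 km, bearing=96.4°
Leg 4: dist=5039.7 km, bearing=332.8°
Leg 5: dist=14127.0 km, bearing=263.2°
Leg 6: dist=14746.6 km, bearing=85.0°
Total: 51501.5 km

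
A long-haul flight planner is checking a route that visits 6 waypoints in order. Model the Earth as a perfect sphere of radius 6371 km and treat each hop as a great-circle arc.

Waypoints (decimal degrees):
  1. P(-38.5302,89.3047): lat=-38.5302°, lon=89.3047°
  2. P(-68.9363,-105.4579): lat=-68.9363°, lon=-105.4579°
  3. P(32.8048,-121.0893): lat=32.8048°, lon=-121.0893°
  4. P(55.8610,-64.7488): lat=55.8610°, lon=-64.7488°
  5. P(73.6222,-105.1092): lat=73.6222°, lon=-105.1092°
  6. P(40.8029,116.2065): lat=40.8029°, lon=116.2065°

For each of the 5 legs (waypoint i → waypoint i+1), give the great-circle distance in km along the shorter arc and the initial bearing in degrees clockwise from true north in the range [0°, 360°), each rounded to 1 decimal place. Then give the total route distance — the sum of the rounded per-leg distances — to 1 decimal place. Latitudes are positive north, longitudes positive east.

Leg 1: φ1=-0.6724789, φ2=-1.2031654, Δφ=-0.5306866, Δλ=-3.3992486 rad; a=sin²(Δφ/2)+cosφ1·cosφ2·sin²(Δλ/2)=0.3452854506; c=2·atan2(√a, √(1-a))=1.256203719; dist=6371·c=8003.274 ≈ 8003.3 km; running total=8003.3 km
Leg 1 bearing: y=sinΔλ·cosφ2=0.09158181, x=cosφ1·sinφ2-sinφ1·cosφ2·cosΔλ=-0.94650219; θ=atan2(y, x)=174.4734° ≈ 174.5°
Leg 2: φ1=-1.2031654, φ2=0.5725518, Δφ=1.7757172, Δλ=-0.2728194 rad; a=sin²(Δφ/2)+cosφ1·cosφ2·sin²(Δλ/2)=0.6073311917; c=2·atan2(√a, √(1-a))=1.787142469; dist=6371·c=11385.885 ≈ 11385.9 km; running total=19389.2 km
Leg 2 bearing: y=sinΔλ·cosφ2=-0.22647645, x=cosφ1·sinφ2-sinφ1·cosφ2·cosΔλ=0.95006762; θ=atan2(y, x)=-13.4079° <0 so +360° → 346.5921° ≈ 346.6°
Leg 3: φ1=0.5725518, φ2=0.9749584, Δφ=0.4024066, Δλ=0.9833272 rad; a=sin²(Δφ/2)+cosφ1·cosφ2·sin²(Δλ/2)=0.1450686784; c=2·atan2(√a, √(1-a))=0.781493151; dist=6371·c=4978.893 ≈ 4978.9 km; running total=24368.1 km
Leg 3 bearing: y=sinΔλ·cosφ2=0.46711472, x=cosφ1·sinφ2-sinφ1·cosφ2·cosΔλ=0.52716113; θ=atan2(y, x)=41.5440° ≈ 41.5°
Leg 4: φ1=0.9749584, φ2=1.2849498, Δφ=0.3099914, Δλ=-0.7044219 rad; a=sin²(Δφ/2)+cosφ1·cosφ2·sin²(Δλ/2)=0.0426638208; c=2·atan2(√a, √(1-a))=0.416099751; dist=6371·c=2650.972 ≈ 2651.0 km; running total=27019.1 km
Leg 4 bearing: y=sinΔλ·cosφ2=-0.18260174, x=cosφ1·sinφ2-sinφ1·cosφ2·cosΔλ=0.36059823; θ=atan2(y, x)=-26.8570° <0 so +360° → 333.1430° ≈ 333.1°
Leg 5: φ1=1.2849498, φ2=0.7121449, Δφ=-0.5728048, Δλ=3.8626877 rad; a=sin²(Δφ/2)+cosφ1·cosφ2·sin²(Δλ/2)=0.2666838885; c=2·atan2(√a, √(1-a))=1.085317148; dist=6371·c=6914.556 ≈ 6914.6 km; running total=33933.7 km
Leg 5 bearing: y=sinΔλ·cosφ2=-0.49975198, x=cosφ1·sinφ2-sinφ1·cosφ2·cosΔλ=0.72972757; θ=atan2(y, x)=-34.4052° <0 so +360° → 325.5948° ≈ 325.6°

Leg 1: dist=8003.3 km, bearing=174.5°
Leg 2: dist=11385.9 km, bearing=346.6°
Leg 3: dist=4978.9 km, bearing=41.5°
Leg 4: dist=2651.0 km, bearing=333.1°
Leg 5: dist=6914.6 km, bearing=325.6°
Total: 33933.7 km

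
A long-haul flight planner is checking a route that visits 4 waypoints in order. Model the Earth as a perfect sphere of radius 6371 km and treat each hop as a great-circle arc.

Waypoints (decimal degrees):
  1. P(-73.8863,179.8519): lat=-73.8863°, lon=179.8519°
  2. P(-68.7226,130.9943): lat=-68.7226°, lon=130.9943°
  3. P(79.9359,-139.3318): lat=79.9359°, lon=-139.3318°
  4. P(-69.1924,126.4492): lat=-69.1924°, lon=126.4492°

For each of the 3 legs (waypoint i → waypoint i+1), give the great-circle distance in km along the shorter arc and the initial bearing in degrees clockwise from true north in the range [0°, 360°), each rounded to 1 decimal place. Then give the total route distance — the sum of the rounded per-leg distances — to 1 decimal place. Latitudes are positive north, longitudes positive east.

Leg 1: φ1=-1.2895592, φ2=-1.1994356, Δφ=0.0901236, Δλ=-0.8527260 rad; a=sin²(Δφ/2)+cosφ1·cosφ2·sin²(Δλ/2)=0.0192550711; c=2·atan2(√a, √(1-a))=0.278423721; dist=6371·c=1773.838 ≈ 1773.8 km; running total=1773.8 km
Leg 1 bearing: y=sinΔλ·cosφ2=-0.27327927, x=cosφ1·sinφ2-sinφ1·cosφ2·cosΔλ=-0.02925228; θ=atan2(y, x)=-96.1098° <0 so +360° → 263.8902° ≈ 263.9°
Leg 2: φ1=-1.1994356, φ2=1.3951446, Δφ=2.5945803, Δλ=-4.7180805 rad; a=sin²(Δφ/2)+cosφ1·cosφ2·sin²(Δλ/2)=0.9585676288; c=2·atan2(√a, √(1-a))=2.731628868; dist=6371·c=17403.208 ≈ 17403.2 km; running total=19177.0 km
Leg 2 bearing: y=sinΔλ·cosφ2=0.17474700, x=cosφ1·sinφ2-sinφ1·cosφ2·cosΔλ=0.35822675; θ=atan2(y, x)=26.0036° ≈ 26.0°
Leg 3: φ1=1.3951446, φ2=-1.2076352, Δφ=-2.6027798, Δλ=4.6387535 rad; a=sin²(Δφ/2)+cosφ1·cosφ2·sin²(Δλ/2)=0.9624809535; c=2·atan2(√a, √(1-a))=2.751731680; dist=6371·c=17531.283 ≈ 17531.3 km; running total=36708.3 km
Leg 3 bearing: y=sinΔλ·cosφ2=-0.35426833, x=cosφ1·sinφ2-sinφ1·cosφ2·cosΔλ=-0.13762056; θ=atan2(y, x)=-111.2294° <0 so +360° → 248.7706° ≈ 248.8°

Leg 1: dist=1773.8 km, bearing=263.9°
Leg 2: dist=17403.2 km, bearing=26.0°
Leg 3: dist=17531.3 km, bearing=248.8°
Total: 36708.3 km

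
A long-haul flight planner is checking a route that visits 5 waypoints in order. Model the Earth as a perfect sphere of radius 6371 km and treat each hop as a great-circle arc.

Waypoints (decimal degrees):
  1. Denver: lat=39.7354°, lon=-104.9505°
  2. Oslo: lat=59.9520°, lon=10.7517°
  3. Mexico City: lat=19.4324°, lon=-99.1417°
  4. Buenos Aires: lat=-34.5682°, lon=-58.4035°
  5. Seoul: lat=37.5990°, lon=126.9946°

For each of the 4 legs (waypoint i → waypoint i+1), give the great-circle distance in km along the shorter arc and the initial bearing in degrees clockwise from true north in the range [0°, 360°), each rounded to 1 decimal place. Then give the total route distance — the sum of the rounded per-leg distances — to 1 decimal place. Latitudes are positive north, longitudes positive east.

Leg 1: dist=7480.5 km, bearing=29.3°
Leg 2: dist=9194.3 km, bearing=296.6°
Leg 3: dist=7388.4 km, bearing=144.1°
Leg 4: dist=19424.6 km, bearing=306.4°
Total: 43487.8 km

Leg 1: φ1=0.6935136, φ2=1.0463598, Δφ=0.3528462, Δλ=2.0193843 rad; a=sin²(Δφ/2)+cosφ1·cosφ2·sin²(Δλ/2)=0.3068326935; c=2·atan2(√a, √(1-a))=1.174141985; dist=6371·c=7480.459 ≈ 7480.5 km; running total=7480.5 km
Leg 1 bearing: y=sinΔλ·cosφ2=0.45118376, x=cosφ1·sinφ2-sinφ1·cosφ2·cosΔλ=0.80447422; θ=atan2(y, x)=29.2856° ≈ 29.3°
Leg 2: φ1=1.0463598, φ2=0.3391594, Δφ=-0.7072004, Δλ=-1.9180017 rad; a=sin²(Δφ/2)+cosφ1·cosφ2·sin²(Δλ/2)=0.4363470737; c=2·atan2(√a, √(1-a))=1.443144072; dist=6371·c=9194.271 ≈ 9194.3 km; running total=16674.8 km
Leg 2 bearing: y=sinΔλ·cosφ2=-0.88676128, x=cosφ1·sinφ2-sinφ1·cosφ2·cosΔλ=0.44435083; θ=atan2(y, x)=-63.3848° <0 so +360° → 296.6152° ≈ 296.6°
Leg 3: φ1=0.3391594, φ2=-0.6033289, Δφ=-0.9424883, Δλ=0.7110157 rad; a=sin²(Δφ/2)+cosφ1·cosφ2·sin²(Δλ/2)=0.3001900533; c=2·atan2(√a, √(1-a))=1.159694174; dist=6371·c=7388.412 ≈ 7388.4 km; running total=24063.2 km
Leg 3 bearing: y=sinΔλ·cosφ2=0.53738745, x=cosφ1·sinφ2-sinφ1·cosφ2·cosΔλ=-0.74264303; θ=atan2(y, x)=144.1099° ≈ 144.1°
Leg 4: φ1=-0.6033289, φ2=0.6562263, Δφ=1.2595553, Δλ=3.2358073 rad; a=sin²(Δφ/2)+cosφ1·cosφ2·sin²(Δλ/2)=0.9978539129; c=2·atan2(√a, √(1-a))=3.048907723; dist=6371·c=19424.591 ≈ 19424.6 km; running total=43487.8 km
Leg 4 bearing: y=sinΔλ·cosφ2=-0.07453589, x=cosφ1·sinφ2-sinφ1·cosφ2·cosΔλ=0.05486645; θ=atan2(y, x)=-53.6429° <0 so +360° → 306.3571° ≈ 306.4°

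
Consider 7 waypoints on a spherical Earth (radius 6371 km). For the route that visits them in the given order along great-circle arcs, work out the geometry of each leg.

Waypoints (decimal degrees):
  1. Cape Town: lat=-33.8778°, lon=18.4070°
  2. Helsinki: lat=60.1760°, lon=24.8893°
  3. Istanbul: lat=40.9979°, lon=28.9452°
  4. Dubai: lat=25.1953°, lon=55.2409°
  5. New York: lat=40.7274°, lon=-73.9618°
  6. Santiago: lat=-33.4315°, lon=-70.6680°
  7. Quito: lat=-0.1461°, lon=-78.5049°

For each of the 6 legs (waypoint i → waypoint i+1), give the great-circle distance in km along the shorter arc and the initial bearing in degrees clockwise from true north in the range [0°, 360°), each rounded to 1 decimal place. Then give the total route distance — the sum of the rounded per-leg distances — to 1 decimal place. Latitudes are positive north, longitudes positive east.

Leg 1: dist=10475.2 km, bearing=3.2°
Leg 2: dist=2150.7 km, bearing=170.7°
Leg 3: dist=2994.8 km, bearing=117.7°
Leg 4: dist=11003.3 km, bearing=323.5°
Leg 5: dist=8253.0 km, bearing=177.1°
Leg 6: dist=3790.7 km, bearing=345.9°
Total: 38667.7 km

Leg 1: φ1=-0.5912792, φ2=1.0502693, Δφ=1.6415485, Δλ=0.1131375 rad; a=sin²(Δφ/2)+cosφ1·cosφ2·sin²(Δλ/2)=0.5366664633; c=2·atan2(√a, √(1-a))=1.644195140; dist=6371·c=10475.167 ≈ 10475.2 km; running total=10475.2 km
Leg 1 bearing: y=sinΔλ·cosφ2=0.05614754, x=cosφ1·sinφ2-sinφ1·cosφ2·cosΔλ=0.99572573; θ=atan2(y, x)=3.2274° ≈ 3.2°
Leg 2: φ1=1.0502693, φ2=0.7155483, Δφ=-0.3347210, Δλ=0.0707888 rad; a=sin²(Δφ/2)+cosφ1·cosφ2·sin²(Δλ/2)=0.0282190362; c=2·atan2(√a, √(1-a))=0.337570988; dist=6371·c=2150.665 ≈ 2150.7 km; running total=12625.9 km
Leg 2 bearing: y=sinΔλ·cosφ2=0.05338209, x=cosφ1·sinφ2-sinφ1·cosφ2·cosΔλ=-0.32686579; θ=atan2(y, x)=170.7246° ≈ 170.7°
Leg 3: φ1=0.7155483, φ2=0.4397409, Δφ=-0.2758074, Δλ=0.4589465 rad; a=sin²(Δφ/2)+cosφ1·cosφ2·sin²(Δλ/2)=0.0542320766; c=2·atan2(√a, √(1-a))=0.470071628; dist=6371·c=2994.826 ≈ 2994.8 km; running total=15620.7 km
Leg 3 bearing: y=sinΔλ·cosφ2=0.40085739, x=cosφ1·sinφ2-sinφ1·cosφ2·cosΔλ=-0.21089615; θ=atan2(y, x)=117.7494° ≈ 117.7°
Leg 4: φ1=0.4397409, φ2=0.7108272, Δφ=0.2710863, Δλ=-2.2550125 rad; a=sin²(Δφ/2)+cosφ1·cosφ2·sin²(Δλ/2)=0.5778336131; c=2·atan2(√a, √(1-a))=1.727099205; dist=6371·c=11003.349 ≈ 11003.3 km; running total=26624.0 km
Leg 4 bearing: y=sinΔλ·cosφ2=-0.58724772, x=cosφ1·sinφ2-sinφ1·cosφ2·cosΔλ=0.79429706; θ=atan2(y, x)=-36.4766° <0 so +360° → 323.5234° ≈ 323.5°
Leg 5: φ1=0.7108272, φ2=-0.5834897, Δφ=-1.2943170, Δλ=0.0574877 rad; a=sin²(Δφ/2)+cosφ1·cosφ2·sin²(Δλ/2)=0.3640371778; c=2·atan2(√a, √(1-a))=1.295402812; dist=6371·c=8253.011 ≈ 8253.0 km; running total=34877.0 km
Leg 5 bearing: y=sinΔλ·cosφ2=0.04794962, x=cosφ1·sinφ2-sinφ1·cosφ2·cosΔλ=-0.96112293; θ=atan2(y, x)=177.1439° ≈ 177.1°
Leg 6: φ1=-0.5834897, φ2=-0.0025499, Δφ=0.5809398, Δλ=-0.1367797 rad; a=sin²(Δφ/2)+cosφ1·cosφ2·sin²(Δλ/2)=0.0859235991; c=2·atan2(√a, √(1-a))=0.594992323; dist=6371·c=3790.696 ≈ 3790.7 km; running total=38667.7 km
Leg 6 bearing: y=sinΔλ·cosφ2=-0.13635317, x=cosφ1·sinφ2-sinφ1·cosφ2·cosΔλ=0.54366419; θ=atan2(y, x)=-14.0796° <0 so +360° → 345.9204° ≈ 345.9°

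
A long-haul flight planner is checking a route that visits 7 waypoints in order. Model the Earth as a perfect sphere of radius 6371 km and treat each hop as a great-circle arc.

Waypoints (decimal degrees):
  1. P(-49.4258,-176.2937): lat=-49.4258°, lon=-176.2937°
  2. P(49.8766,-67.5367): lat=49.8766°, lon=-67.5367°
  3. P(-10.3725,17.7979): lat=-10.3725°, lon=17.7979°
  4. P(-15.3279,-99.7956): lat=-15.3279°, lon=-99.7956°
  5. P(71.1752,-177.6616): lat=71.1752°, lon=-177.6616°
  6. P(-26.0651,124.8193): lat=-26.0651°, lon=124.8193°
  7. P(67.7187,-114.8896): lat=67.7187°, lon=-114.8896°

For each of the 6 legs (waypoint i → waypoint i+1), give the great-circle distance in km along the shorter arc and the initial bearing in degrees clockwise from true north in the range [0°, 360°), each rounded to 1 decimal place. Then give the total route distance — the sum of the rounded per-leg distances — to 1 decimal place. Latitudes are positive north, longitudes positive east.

Leg 1: φ1=-0.8626429, φ2=0.8705109, Δφ=1.7331538, Δλ=1.8981677 rad; a=sin²(Δφ/2)+cosφ1·cosφ2·sin²(Δλ/2)=0.8577953930; c=2·atan2(√a, √(1-a))=2.368265836; dist=6371·c=15088.222 ≈ 15088.2 km; running total=15088.2 km
Leg 1 bearing: y=sinΔλ·cosφ2=0.61021053, x=cosφ1·sinφ2-sinφ1·cosφ2·cosΔλ=0.33996020; θ=atan2(y, x)=60.8770° ≈ 60.9°
Leg 2: φ1=0.8705109, φ2=-0.1810343, Δφ=-1.0515452, Δλ=1.4893697 rad; a=sin²(Δφ/2)+cosφ1·cosφ2·sin²(Δλ/2)=0.5430573955; c=2·atan2(√a, √(1-a))=1.657017909; dist=6371·c=10556.861 ≈ 10556.9 km; running total=25645.1 km
Leg 2 bearing: y=sinΔλ·cosφ2=0.98039883, x=cosφ1·sinφ2-sinφ1·cosφ2·cosΔλ=-0.17720714; θ=atan2(y, x)=100.2456° ≈ 100.2°
Leg 3: φ1=-0.1810343, φ2=-0.2675223, Δφ=-0.0864880, Δλ=-2.0523938 rad; a=sin²(Δφ/2)+cosφ1·cosφ2·sin²(Δλ/2)=0.6959123377; c=2·atan2(√a, √(1-a))=1.973410341; dist=6371·c=12572.597 ≈ 12572.6 km; running total=38217.7 km
Leg 3 bearing: y=sinΔλ·cosφ2=-0.85473095, x=cosφ1·sinφ2-sinφ1·cosφ2·cosΔλ=-0.34045327; θ=atan2(y, x)=-111.7182° <0 so +360° → 248.2818° ≈ 248.3°
Leg 4: φ1=-0.2675223, φ2=1.2422416, Δφ=1.5097639, Δλ=-1.3590181 rad; a=sin²(Δφ/2)+cosφ1·cosφ2·sin²(Δλ/2)=0.5923948058; c=2·atan2(√a, √(1-a))=1.756654110; dist=6371·c=11191.643 ≈ 11191.6 km; running total=49409.3 km
Leg 4 bearing: y=sinΔλ·cosφ2=-0.31546642, x=cosφ1·sinφ2-sinφ1·cosφ2·cosΔλ=0.93077051; θ=atan2(y, x)=-18.7231° <0 so +360° → 341.2769° ≈ 341.3°
Leg 5: φ1=1.2422416, φ2=-0.4549218, Δφ=-1.6971634, Δλ=5.2792876 rad; a=sin²(Δφ/2)+cosφ1·cosφ2·sin²(Δλ/2)=0.6301149302; c=2·atan2(√a, √(1-a))=1.834056585; dist=6371·c=11684.775 ≈ 11684.8 km; running total=61094.1 km
Leg 5 bearing: y=sinΔλ·cosφ2=-0.75777550, x=cosφ1·sinφ2-sinφ1·cosφ2·cosΔλ=-0.59837840; θ=atan2(y, x)=-128.2964° <0 so +360° → 231.7036° ≈ 231.7°
Leg 6: φ1=-0.4549218, φ2=1.1819143, Δφ=1.6368361, Δλ=-4.1837096 rad; a=sin²(Δφ/2)+cosφ1·cosφ2·sin²(Δλ/2)=0.7891884175; c=2·atan2(√a, √(1-a))=2.187533876; dist=6371·c=13936.778 ≈ 13936.8 km; running total=75030.9 km
Leg 6 bearing: y=sinΔλ·cosφ2=0.32738974, x=cosφ1·sinφ2-sinφ1·cosφ2·cosΔλ=0.74719221; θ=atan2(y, x)=23.6611° ≈ 23.7°

Leg 1: dist=15088.2 km, bearing=60.9°
Leg 2: dist=10556.9 km, bearing=100.2°
Leg 3: dist=12572.6 km, bearing=248.3°
Leg 4: dist=11191.6 km, bearing=341.3°
Leg 5: dist=11684.8 km, bearing=231.7°
Leg 6: dist=13936.8 km, bearing=23.7°
Total: 75030.9 km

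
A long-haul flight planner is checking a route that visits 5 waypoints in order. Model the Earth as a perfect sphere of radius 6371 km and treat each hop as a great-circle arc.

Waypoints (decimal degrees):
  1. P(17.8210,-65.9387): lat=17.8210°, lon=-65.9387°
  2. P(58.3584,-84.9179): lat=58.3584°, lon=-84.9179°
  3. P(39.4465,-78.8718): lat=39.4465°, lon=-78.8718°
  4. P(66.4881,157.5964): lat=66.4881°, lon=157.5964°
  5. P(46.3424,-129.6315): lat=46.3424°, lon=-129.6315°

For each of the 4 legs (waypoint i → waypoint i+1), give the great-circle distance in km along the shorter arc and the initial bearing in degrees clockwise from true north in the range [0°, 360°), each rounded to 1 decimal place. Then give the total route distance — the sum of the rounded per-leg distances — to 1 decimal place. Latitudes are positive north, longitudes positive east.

Leg 1: φ1=0.3110351, φ2=1.0185462, Δφ=0.7075111, Δλ=-0.3312495 rad; a=sin²(Δφ/2)+cosφ1·cosφ2·sin²(Δλ/2)=0.1335844542; c=2·atan2(√a, √(1-a))=0.748322788; dist=6371·c=4767.564 ≈ 4767.6 km; running total=4767.6 km
Leg 1 bearing: y=sinΔλ·cosφ2=-0.17061433, x=cosφ1·sinφ2-sinφ1·cosφ2·cosΔλ=0.65867241; θ=atan2(y, x)=-14.5220° <0 so +360° → 345.4780° ≈ 345.5°
Leg 2: φ1=1.0185462, φ2=0.6884713, Δφ=-0.3300749, Δλ=0.1055244 rad; a=sin²(Δφ/2)+cosφ1·cosφ2·sin²(Δλ/2)=0.0281176838; c=2·atan2(√a, √(1-a))=0.336958415; dist=6371·c=2146.762 ≈ 2146.8 km; running total=6914.4 km
Leg 2 bearing: y=sinΔλ·cosφ2=0.08133667, x=cosφ1·sinφ2-sinφ1·cosφ2·cosΔλ=-0.32045696; θ=atan2(y, x)=165.7582° ≈ 165.8°
Leg 3: φ1=0.6884713, φ2=1.1604363, Δφ=0.4719650, Δλ=4.1271487 rad; a=sin²(Δφ/2)+cosφ1·cosφ2·sin²(Δλ/2)=0.2937842836; c=2·atan2(√a, √(1-a))=1.145674868; dist=6371·c=7299.095 ≈ 7299.1 km; running total=14213.5 km
Leg 3 bearing: y=sinΔλ·cosφ2=-0.33254776, x=cosφ1·sinφ2-sinφ1·cosφ2·cosΔλ=0.84812281; θ=atan2(y, x)=-21.4101° <0 so +360° → 338.5899° ≈ 338.6°
Leg 4: φ1=1.1604363, φ2=0.8088275, Δφ=-0.3516088, Δλ=-5.0130726 rad; a=sin²(Δφ/2)+cosφ1·cosφ2·sin²(Δλ/2)=0.1275094198; c=2·atan2(√a, √(1-a))=0.730289728; dist=6371·c=4652.676 ≈ 4652.7 km; running total=18866.2 km
Leg 4 bearing: y=sinΔλ·cosφ2=0.65937427, x=cosφ1·sinφ2-sinφ1·cosφ2·cosΔλ=0.10113675; θ=atan2(y, x)=81.2798° ≈ 81.3°

Leg 1: dist=4767.6 km, bearing=345.5°
Leg 2: dist=2146.8 km, bearing=165.8°
Leg 3: dist=7299.1 km, bearing=338.6°
Leg 4: dist=4652.7 km, bearing=81.3°
Total: 18866.2 km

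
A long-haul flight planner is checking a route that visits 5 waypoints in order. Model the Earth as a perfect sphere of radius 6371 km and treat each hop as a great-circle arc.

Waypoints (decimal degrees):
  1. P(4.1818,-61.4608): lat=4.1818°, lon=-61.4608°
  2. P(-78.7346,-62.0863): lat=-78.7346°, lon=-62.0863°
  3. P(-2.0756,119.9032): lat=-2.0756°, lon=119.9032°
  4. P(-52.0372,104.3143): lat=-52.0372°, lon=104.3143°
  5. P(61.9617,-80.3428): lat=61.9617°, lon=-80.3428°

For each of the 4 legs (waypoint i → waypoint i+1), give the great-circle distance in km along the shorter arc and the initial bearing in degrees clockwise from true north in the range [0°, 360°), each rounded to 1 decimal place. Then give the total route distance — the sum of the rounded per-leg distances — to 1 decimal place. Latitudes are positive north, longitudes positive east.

Leg 1: dist=9220.0 km, bearing=180.1°
Leg 2: dist=11028.6 km, bearing=182.0°
Leg 3: dist=5741.4 km, bearing=192.2°
Leg 4: dist=18876.8 km, bearing=12.4°
Total: 44866.8 km

Leg 1: φ1=0.0729862, φ2=-1.3741780, Δφ=-1.4471642, Δλ=-0.0109170 rad; a=sin²(Δφ/2)+cosφ1·cosφ2·sin²(Δλ/2)=0.4383470888; c=2·atan2(√a, √(1-a))=1.447175883; dist=6371·c=9219.958 ≈ 9220.0 km; running total=9220.0 km
Leg 1 bearing: y=sinΔλ·cosφ2=-0.00213264, x=cosφ1·sinφ2-sinφ1·cosφ2·cosΔλ=-0.99236643; θ=atan2(y, x)=-179.8769° <0 so +360° → 180.1231° ≈ 180.1°
Leg 2: φ1=-1.3741780, φ2=-0.0362261, Δφ=1.3379520, Δλ=3.1763160 rad; a=sin²(Δφ/2)+cosφ1·cosφ2·sin²(Δλ/2)=0.5797938853; c=2·atan2(√a, √(1-a))=1.731069384; dist=6371·c=11028.643 ≈ 11028.6 km; running total=20248.6 km
Leg 2 bearing: y=sinΔλ·cosφ2=-0.03469357, x=cosφ1·sinφ2-sinφ1·cosφ2·cosΔλ=-0.98657392; θ=atan2(y, x)=-177.9860° <0 so +360° → 182.0140° ≈ 182.0°
Leg 3: φ1=-0.0362261, φ2=-0.9082205, Δφ=-0.8719944, Δλ=-0.2720776 rad; a=sin²(Δφ/2)+cosφ1·cosφ2·sin²(Δλ/2)=0.1896563900; c=2·atan2(√a, √(1-a))=0.901177436; dist=6371·c=5741.401 ≈ 5741.4 km; running total=25990.0 km
Leg 3 bearing: y=sinΔλ·cosφ2=-0.16531117, x=cosφ1·sinφ2-sinφ1·cosφ2·cosΔλ=-0.76643303; θ=atan2(y, x)=-167.8284° <0 so +360° → 192.1716° ≈ 192.2°
Leg 4: φ1=-0.9082205, φ2=1.0814357, Δφ=1.9896561, Δλ=-3.2228744 rad; a=sin²(Δφ/2)+cosφ1·cosφ2·sin²(Δλ/2)=0.9920405251; c=2·atan2(√a, √(1-a))=2.962923319; dist=6371·c=18876.784 ≈ 18876.8 km; running total=44866.8 km
Leg 4 bearing: y=sinΔλ·cosφ2=0.03816537, x=cosφ1·sinφ2-sinφ1·cosφ2·cosΔλ=0.17357388; θ=atan2(y, x)=12.4008° ≈ 12.4°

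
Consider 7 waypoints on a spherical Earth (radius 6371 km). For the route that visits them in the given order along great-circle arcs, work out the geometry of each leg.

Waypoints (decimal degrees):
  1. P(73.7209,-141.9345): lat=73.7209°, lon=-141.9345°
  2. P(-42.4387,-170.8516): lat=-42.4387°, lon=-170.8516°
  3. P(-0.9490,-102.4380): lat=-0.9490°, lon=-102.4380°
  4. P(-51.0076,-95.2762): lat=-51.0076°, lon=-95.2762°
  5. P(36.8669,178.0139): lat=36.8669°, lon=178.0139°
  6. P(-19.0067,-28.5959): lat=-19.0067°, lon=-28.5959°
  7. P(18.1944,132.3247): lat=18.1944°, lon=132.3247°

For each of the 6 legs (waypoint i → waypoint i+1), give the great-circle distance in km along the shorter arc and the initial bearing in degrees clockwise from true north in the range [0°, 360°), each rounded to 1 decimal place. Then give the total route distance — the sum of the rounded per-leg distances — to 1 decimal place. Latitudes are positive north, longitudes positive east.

Leg 1: dist=13100.8 km, bearing=203.8°
Leg 2: dist=8181.9 km, bearing=75.8°
Leg 3: dist=5606.9 km, bearing=174.2°
Leg 4: dist=12891.8 km, bearing=297.4°
Leg 5: dist=16752.1 km, bearing=59.8°
Leg 6: dist=18003.3 km, bearing=89.5°
Total: 74536.8 km

Leg 1: φ1=1.2866724, φ2=-0.7406950, Δφ=-2.0273675, Δλ=-0.5046986 rad; a=sin²(Δφ/2)+cosφ1·cosφ2·sin²(Δλ/2)=0.7333330087; c=2·atan2(√a, √(1-a))=2.056313715; dist=6371·c=13100.775 ≈ 13100.8 km; running total=13100.8 km
Leg 1 bearing: y=sinΔλ·cosφ2=-0.35685507, x=cosφ1·sinφ2-sinφ1·cosφ2·cosΔλ=-0.80924488; θ=atan2(y, x)=-156.2038° <0 so +360° → 203.7962° ≈ 203.8°
Leg 2: φ1=-0.7406950, φ2=-0.0165632, Δφ=0.7241319, Δλ=1.1940426 rad; a=sin²(Δφ/2)+cosφ1·cosφ2·sin²(Δλ/2)=0.3586739855; c=2·atan2(√a, √(1-a))=1.284238570; dist=6371·c=8181.884 ≈ 8181.9 km; running total=21282.7 km
Leg 2 bearing: y=sinΔλ·cosφ2=0.92973629, x=cosφ1·sinφ2-sinφ1·cosφ2·cosΔλ=0.23600478; θ=atan2(y, x)=75.7568° ≈ 75.8°
Leg 3: φ1=-0.0165632, φ2=-0.8902506, Δφ=-0.8736874, Δλ=0.1249970 rad; a=sin²(Δφ/2)+cosφ1·cosφ2·sin²(Δλ/2)=0.1814523308; c=2·atan2(√a, √(1-a))=0.880072403; dist=6371·c=5606.941 ≈ 5606.9 km; running total=26889.6 km
Leg 3 bearing: y=sinΔλ·cosφ2=0.07844562, x=cosφ1·sinφ2-sinφ1·cosφ2·cosΔλ=-0.76678277; θ=atan2(y, x)=174.1587° ≈ 174.2°
Leg 4: φ1=-0.8902506, φ2=0.6434488, Δφ=1.5336994, Δλ=4.7698121 rad; a=sin²(Δφ/2)+cosφ1·cosφ2·sin²(Δλ/2)=0.7187073005; c=2·atan2(√a, √(1-a))=2.023517953; dist=6371·c=12891.833 ≈ 12891.8 km; running total=39781.4 km
Leg 4 bearing: y=sinΔλ·cosφ2=-0.79871274, x=cosφ1·sinφ2-sinφ1·cosφ2·cosΔλ=0.41319055; θ=atan2(y, x)=-62.6465° <0 so +360° → 297.3535° ≈ 297.4°
Leg 5: φ1=0.6434488, φ2=-0.3317295, Δφ=-0.9751783, Δλ=-3.6060213 rad; a=sin²(Δφ/2)+cosφ1·cosφ2·sin²(Δλ/2)=0.9358432556; c=2·atan2(√a, √(1-a))=2.629429596; dist=6371·c=16752.096 ≈ 16752.1 km; running total=56533.5 km
Leg 5 bearing: y=sinΔλ·cosφ2=0.42349208, x=cosφ1·sinφ2-sinφ1·cosφ2·cosΔλ=0.24661120; θ=atan2(y, x)=59.7866° ≈ 59.8°
Leg 6: φ1=-0.3317295, φ2=0.3175522, Δφ=0.6492817, Δλ=2.8085943 rad; a=sin²(Δφ/2)+cosφ1·cosφ2·sin²(Δλ/2)=0.9752788716; c=2·atan2(√a, √(1-a))=2.825823313; dist=6371·c=18003.320 ≈ 18003.3 km; running total=74536.8 km
Leg 6 bearing: y=sinΔλ·cosφ2=0.31053507, x=cosφ1·sinφ2-sinφ1·cosφ2·cosΔλ=0.00281935; θ=atan2(y, x)=89.4798° ≈ 89.5°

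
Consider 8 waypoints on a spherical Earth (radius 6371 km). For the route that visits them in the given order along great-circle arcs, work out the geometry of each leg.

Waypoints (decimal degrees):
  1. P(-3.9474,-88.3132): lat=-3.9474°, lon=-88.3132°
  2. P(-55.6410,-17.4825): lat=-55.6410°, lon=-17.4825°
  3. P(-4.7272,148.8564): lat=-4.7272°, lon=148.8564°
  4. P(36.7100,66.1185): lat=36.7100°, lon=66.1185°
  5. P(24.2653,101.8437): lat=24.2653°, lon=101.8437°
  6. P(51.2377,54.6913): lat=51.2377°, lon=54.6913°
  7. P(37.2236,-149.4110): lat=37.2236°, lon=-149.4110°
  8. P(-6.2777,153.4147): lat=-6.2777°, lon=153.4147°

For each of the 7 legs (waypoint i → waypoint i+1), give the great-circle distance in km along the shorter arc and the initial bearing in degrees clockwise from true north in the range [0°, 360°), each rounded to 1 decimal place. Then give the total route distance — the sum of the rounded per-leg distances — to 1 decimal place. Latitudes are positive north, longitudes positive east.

Leg 1: dist=8452.2 km, bearing=146.7°
Leg 2: dist=13186.4 km, bearing=164.5°
Leg 3: dist=9677.8 km, bearing=307.2°
Leg 4: dist=3665.8 km, bearing=102.0°
Leg 5: dist=4990.3 km, bearing=319.4°
Leg 6: dist=9901.7 km, bearing=19.0°
Leg 7: dist=7641.4 km, bearing=243.7°
Total: 57515.6 km

Leg 1: φ1=-0.0688951, φ2=-0.9711186, Δφ=-0.9022235, Δλ=1.2362289 rad; a=sin²(Δφ/2)+cosφ1·cosφ2·sin²(Δλ/2)=0.3791457546; c=2·atan2(√a, √(1-a))=1.326670163; dist=6371·c=8452.216 ≈ 8452.2 km; running total=8452.2 km
Leg 1 bearing: y=sinΔλ·cosφ2=0.53308313, x=cosφ1·sinφ2-sinφ1·cosφ2·cosΔλ=-0.81080169; θ=atan2(y, x)=146.6760° ≈ 146.7°
Leg 2: φ1=-0.9711186, φ2=-0.0825052, Δφ=0.8886134, Δλ=2.9031615 rad; a=sin²(Δφ/2)+cosφ1·cosφ2·sin²(Δλ/2)=0.7392561513; c=2·atan2(√a, √(1-a))=2.069755995; dist=6371·c=13186.415 ≈ 13186.4 km; running total=21638.6 km
Leg 2 bearing: y=sinΔλ·cosφ2=0.23537508, x=cosφ1·sinφ2-sinφ1·cosφ2·cosΔλ=-0.84594595; θ=atan2(y, x)=164.4514° ≈ 164.5°
Leg 3: φ1=-0.0825052, φ2=0.6407104, Δφ=0.7232156, Δλ=-1.4440488 rad; a=sin²(Δφ/2)+cosφ1·cosφ2·sin²(Δλ/2)=0.4741347348; c=2·atan2(√a, √(1-a))=1.519042696; dist=6371·c=9677.821 ≈ 9677.8 km; running total=31316.4 km
Leg 3 bearing: y=sinΔλ·cosφ2=-0.79524054, x=cosφ1·sinφ2-sinφ1·cosφ2·cosΔλ=0.60408314; θ=atan2(y, x)=-52.7789° <0 so +360° → 307.2211° ≈ 307.2°
Leg 4: φ1=0.6407104, φ2=0.4235094, Δφ=-0.2172010, Δλ=0.6235224 rad; a=sin²(Δφ/2)+cosφ1·cosφ2·sin²(Δλ/2)=0.0805105477; c=2·atan2(√a, √(1-a))=0.575392276; dist=6371·c=3665.824 ≈ 3665.8 km; running total=34982.2 km
Leg 4 bearing: y=sinΔλ·cosφ2=0.53231227, x=cosφ1·sinφ2-sinφ1·cosφ2·cosΔλ=-0.11295150; θ=atan2(y, x)=101.9799° ≈ 102.0°
Leg 5: φ1=0.4235094, φ2=0.8942666, Δφ=0.4707572, Δλ=-0.8229646 rad; a=sin²(Δφ/2)+cosφ1·cosφ2·sin²(Δλ/2)=0.1456973467; c=2·atan2(√a, √(1-a))=0.783276677; dist=6371·c=4990.256 ≈ 4990.3 km; running total=39972.5 km
Leg 5 bearing: y=sinΔλ·cosφ2=-0.45902801, x=cosφ1·sinφ2-sinφ1·cosφ2·cosΔλ=0.53588413; θ=atan2(y, x)=-40.5827° <0 so +360° → 319.4173° ≈ 319.4°
Leg 6: φ1=0.8942666, φ2=0.6496744, Δφ=-0.2445922, Δλ=-3.5622571 rad; a=sin²(Δφ/2)+cosφ1·cosφ2·sin²(Δλ/2)=0.4916939847; c=2·atan2(√a, √(1-a))=1.554183532; dist=6371·c=9901.703 ≈ 9901.7 km; running total=49874.2 km
Leg 6 bearing: y=sinΔλ·cosφ2=0.32517489, x=cosφ1·sinφ2-sinφ1·cosφ2·cosΔλ=0.94550797; θ=atan2(y, x)=18.9789° ≈ 19.0°
Leg 7: φ1=0.6496744, φ2=-0.1095665, Δφ=-0.7592409, Δλ=5.2853055 rad; a=sin²(Δφ/2)+cosφ1·cosφ2·sin²(Δλ/2)=0.3185417808; c=2·atan2(√a, √(1-a))=1.199400509; dist=6371·c=7641.381 ≈ 7641.4 km; running total=57515.6 km
Leg 7 bearing: y=sinΔλ·cosφ2=-0.83528461, x=cosφ1·sinφ2-sinφ1·cosφ2·cosΔλ=-0.41302697; θ=atan2(y, x)=-116.3112° <0 so +360° → 243.6888° ≈ 243.7°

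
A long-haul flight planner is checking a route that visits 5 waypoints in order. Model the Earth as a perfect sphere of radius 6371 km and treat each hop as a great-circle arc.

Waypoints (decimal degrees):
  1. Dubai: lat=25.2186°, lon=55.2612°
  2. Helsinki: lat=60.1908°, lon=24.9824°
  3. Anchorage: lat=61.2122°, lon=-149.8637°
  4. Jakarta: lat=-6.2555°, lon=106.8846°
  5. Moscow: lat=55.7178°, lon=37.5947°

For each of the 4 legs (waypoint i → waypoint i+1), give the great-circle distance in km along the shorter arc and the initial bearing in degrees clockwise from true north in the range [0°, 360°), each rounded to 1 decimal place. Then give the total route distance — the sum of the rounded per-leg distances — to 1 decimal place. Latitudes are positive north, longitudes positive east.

Leg 1: φ1=0.4401476, φ2=1.0505276, Δφ=0.6103800, Δλ=-0.5284648 rad; a=sin²(Δφ/2)+cosφ1·cosφ2·sin²(Δλ/2)=0.1209606633; c=2·atan2(√a, √(1-a))=0.710434361; dist=6371·c=4526.177 ≈ 4526.2 km; running total=4526.2 km
Leg 1 bearing: y=sinΔλ·cosφ2=-0.25064856, x=cosφ1·sinφ2-sinφ1·cosφ2·cosΔλ=0.60207311; θ=atan2(y, x)=-22.6024° <0 so +360° → 337.3976° ≈ 337.4°
Leg 2: φ1=1.0505276, φ2=1.0683544, Δφ=0.0178268, Δλ=-3.0516401 rad; a=sin²(Δφ/2)+cosφ1·cosφ2·sin²(Δλ/2)=0.2389889047; c=2·atan2(√a, √(1-a))=1.021576221; dist=6371·c=6508.462 ≈ 6508.5 km; running total=11034.7 km
Leg 2 bearing: y=sinΔλ·cosφ2=-0.04325978, x=cosφ1·sinφ2-sinφ1·cosφ2·cosΔλ=0.85183415; θ=atan2(y, x)=-2.9072° <0 so +360° → 357.0928° ≈ 357.1°
Leg 3: φ1=1.0683544, φ2=-0.1091791, Δφ=-1.1775335, Δλ=4.4811032 rad; a=sin²(Δφ/2)+cosφ1·cosφ2·sin²(Δλ/2)=0.6026137811; c=2·atan2(√a, √(1-a))=1.777492540; dist=6371·c=11324.405 ≈ 11324.4 km; running total=22359.1 km
Leg 3 bearing: y=sinΔλ·cosφ2=-0.96757688, x=cosφ1·sinφ2-sinφ1·cosφ2·cosΔλ=0.14722982; θ=atan2(y, x)=-81.3480° <0 so +360° → 278.6520° ≈ 278.7°
Leg 4: φ1=-0.1091791, φ2=0.9724591, Δφ=1.0816381, Δλ=-1.2093369 rad; a=sin²(Δφ/2)+cosφ1·cosφ2·sin²(Δλ/2)=0.4460121157; c=2·atan2(√a, √(1-a))=1.462609639; dist=6371·c=9318.286 ≈ 9318.3 km; running total=31677.4 km
Leg 4 bearing: y=sinΔλ·cosφ2=-0.52687187, x=cosφ1·sinφ2-sinφ1·cosφ2·cosΔλ=0.84305828; θ=atan2(y, x)=-32.0035° <0 so +360° → 327.9965° ≈ 328.0°

Leg 1: dist=4526.2 km, bearing=337.4°
Leg 2: dist=6508.5 km, bearing=357.1°
Leg 3: dist=11324.4 km, bearing=278.7°
Leg 4: dist=9318.3 km, bearing=328.0°
Total: 31677.4 km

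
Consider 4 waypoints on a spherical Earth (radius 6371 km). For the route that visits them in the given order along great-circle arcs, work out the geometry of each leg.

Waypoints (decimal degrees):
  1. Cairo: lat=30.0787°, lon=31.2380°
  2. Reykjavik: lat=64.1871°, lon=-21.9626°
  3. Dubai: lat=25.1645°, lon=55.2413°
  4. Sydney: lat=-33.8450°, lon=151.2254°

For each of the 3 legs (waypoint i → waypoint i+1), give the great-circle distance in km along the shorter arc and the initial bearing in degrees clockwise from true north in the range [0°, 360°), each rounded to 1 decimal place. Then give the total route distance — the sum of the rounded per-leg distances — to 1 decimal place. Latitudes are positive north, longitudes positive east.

Leg 1: dist=5270.5 km, bearing=331.7°
Leg 2: dist=6889.7 km, bearing=89.7°
Leg 3: dist=12050.5 km, bearing=119.5°
Total: 24210.7 km

Leg 1: φ1=0.5249723, φ2=1.1202762, Δφ=0.5953039, Δλ=-0.9285256 rad; a=sin²(Δφ/2)+cosφ1·cosφ2·sin²(Δλ/2)=0.1615559307; c=2·atan2(√a, √(1-a))=0.827269534; dist=6371·c=5270.534 ≈ 5270.5 km; running total=5270.5 km
Leg 1 bearing: y=sinΔλ·cosφ2=-0.34866823, x=cosφ1·sinφ2-sinφ1·cosφ2·cosΔλ=0.64826917; θ=atan2(y, x)=-28.2734° <0 so +360° → 331.7266° ≈ 331.7°
Leg 2: φ1=1.1202762, φ2=0.4392034, Δφ=-0.6810729, Δλ=1.3474623 rad; a=sin²(Δφ/2)+cosφ1·cosφ2·sin²(Δλ/2)=0.2649608661; c=2·atan2(√a, √(1-a))=1.081416875; dist=6371·c=6889.707 ≈ 6889.7 km; running total=12160.2 km
Leg 2 bearing: y=sinΔλ·cosφ2=0.88261225, x=cosφ1·sinφ2-sinφ1·cosφ2·cosΔλ=0.00469502; θ=atan2(y, x)=89.6952° ≈ 89.7°
Leg 3: φ1=0.4392034, φ2=-0.5907067, Δφ=-1.0299101, Δλ=1.6752386 rad; a=sin²(Δφ/2)+cosφ1·cosφ2·sin²(Δλ/2)=0.6575967082; c=2·atan2(√a, √(1-a))=1.891456779; dist=6371·c=12050.471 ≈ 12050.5 km; running total=24210.7 km
Leg 3 bearing: y=sinΔλ·cosφ2=0.82602153, x=cosφ1·sinφ2-sinφ1·cosφ2·cosΔλ=-0.46727030; θ=atan2(y, x)=119.4963° ≈ 119.5°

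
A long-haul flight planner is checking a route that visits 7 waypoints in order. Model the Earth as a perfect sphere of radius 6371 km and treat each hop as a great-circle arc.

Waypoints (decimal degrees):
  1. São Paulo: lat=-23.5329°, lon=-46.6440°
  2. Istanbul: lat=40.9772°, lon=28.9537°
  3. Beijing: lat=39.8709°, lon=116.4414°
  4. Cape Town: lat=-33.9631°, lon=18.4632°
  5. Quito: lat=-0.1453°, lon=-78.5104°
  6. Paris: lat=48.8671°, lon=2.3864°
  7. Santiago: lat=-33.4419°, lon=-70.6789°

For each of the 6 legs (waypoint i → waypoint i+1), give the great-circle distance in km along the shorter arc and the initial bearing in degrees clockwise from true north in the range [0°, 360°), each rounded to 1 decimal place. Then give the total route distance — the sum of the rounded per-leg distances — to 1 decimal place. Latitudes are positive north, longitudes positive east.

Leg 1: dist=10579.6 km, bearing=47.2°
Leg 2: dist=7063.9 km, bearing=58.9°
Leg 3: dist=12956.3 km, bearing=246.6°
Leg 4: dist=10641.1 km, bearing=266.0°
Leg 5: dist=9355.5 km, bearing=40.8°
Leg 6: dist=11651.5 km, bearing=235.6°
Total: 62247.9 km

Leg 1: φ1=-0.4107266, φ2=0.7151871, Δφ=1.1259136, Δλ=1.3194288 rad; a=sin²(Δφ/2)+cosφ1·cosφ2·sin²(Δλ/2)=0.5448316216; c=2·atan2(√a, √(1-a))=1.660580148; dist=6371·c=10579.556 ≈ 10579.6 km; running total=10579.6 km
Leg 1 bearing: y=sinΔλ·cosφ2=0.73124426, x=cosφ1·sinφ2-sinφ1·cosφ2·cosΔλ=0.67619696; θ=atan2(y, x)=47.2398° ≈ 47.2°
Leg 2: φ1=0.7151871, φ2=0.6958785, Δφ=-0.0193086, Δλ=1.5269484 rad; a=sin²(Δφ/2)+cosφ1·cosφ2·sin²(Δλ/2)=0.2771103160; c=2·atan2(√a, √(1-a))=1.108751591; dist=6371·c=7063.856 ≈ 7063.9 km; running total=17643.5 km
Leg 2 bearing: y=sinΔλ·cosφ2=0.76675315, x=cosφ1·sinφ2-sinφ1·cosφ2·cosΔλ=0.46192029; θ=atan2(y, x)=58.9337° ≈ 58.9°
Leg 3: φ1=0.6958785, φ2=-0.5927679, Δφ=-1.2886464, Δλ=-1.7100422 rad; a=sin²(Δφ/2)+cosφ1·cosφ2·sin²(Δλ/2)=0.7232426457; c=2·atan2(√a, √(1-a))=2.033629833; dist=6371·c=12956.256 ≈ 12956.3 km; running total=30599.8 km
Leg 3 bearing: y=sinΔλ·cosφ2=-0.82136976, x=cosφ1·sinφ2-sinφ1·cosφ2·cosΔλ=-0.35496846; θ=atan2(y, x)=-113.3724° <0 so +360° → 246.6276° ≈ 246.6°
Leg 4: φ1=-0.5927679, φ2=-0.0025360, Δφ=0.5902320, Δλ=-1.6925086 rad; a=sin²(Δφ/2)+cosφ1·cosφ2·sin²(Δλ/2)=0.5496408756; c=2·atan2(√a, √(1-a))=1.670241907; dist=6371·c=10641.111 ≈ 10641.1 km; running total=41240.9 km
Leg 4 bearing: y=sinΔλ·cosφ2=-0.99259901, x=cosφ1·sinφ2-sinφ1·cosφ2·cosΔλ=-0.06993099; θ=atan2(y, x)=-94.0300° <0 so +360° → 265.9700° ≈ 266.0°
Leg 5: φ1=-0.0025360, φ2=0.8528918, Δφ=0.8554278, Δλ=1.4119155 rad; a=sin²(Δφ/2)+cosφ1·cosφ2·sin²(Δλ/2)=0.4489182454; c=2·atan2(√a, √(1-a))=1.468454258; dist=6371·c=9355.522 ≈ 9355.5 km; running total=50596.4 km
Leg 5 bearing: y=sinΔλ·cosφ2=0.64952274, x=cosφ1·sinφ2-sinφ1·cosφ2·cosΔλ=0.75344730; θ=atan2(y, x)=40.7636° ≈ 40.8°
Leg 6: φ1=0.8528918, φ2=-0.5836713, Δφ=-1.4365631, Δλ=-1.2752301 rad; a=sin²(Δφ/2)+cosφ1·cosφ2·sin²(Δλ/2)=0.6275941012; c=2·atan2(√a, √(1-a))=1.828838672; dist=6371·c=11651.531 ≈ 11651.5 km; running total=62247.9 km
Leg 6 bearing: y=sinΔλ·cosφ2=-0.79826133, x=cosφ1·sinφ2-sinφ1·cosφ2·cosΔλ=-0.54558027; θ=atan2(y, x)=-124.3511° <0 so +360° → 235.6489° ≈ 235.6°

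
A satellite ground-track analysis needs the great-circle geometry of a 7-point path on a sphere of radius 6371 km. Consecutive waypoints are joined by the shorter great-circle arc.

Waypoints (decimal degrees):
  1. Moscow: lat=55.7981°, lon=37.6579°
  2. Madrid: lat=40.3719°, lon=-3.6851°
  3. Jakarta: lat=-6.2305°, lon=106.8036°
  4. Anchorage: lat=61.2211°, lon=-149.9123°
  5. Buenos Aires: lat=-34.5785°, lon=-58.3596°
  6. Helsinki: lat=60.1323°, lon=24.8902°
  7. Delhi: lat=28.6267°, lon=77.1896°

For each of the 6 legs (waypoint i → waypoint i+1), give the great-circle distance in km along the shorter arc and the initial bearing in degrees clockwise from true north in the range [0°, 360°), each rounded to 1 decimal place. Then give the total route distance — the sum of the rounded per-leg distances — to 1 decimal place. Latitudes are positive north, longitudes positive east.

Leg 1: dist=3446.1 km, bearing=257.8°
Leg 2: dist=12186.6 km, bearing=81.3°
Leg 3: dist=11323.5 km, bearing=28.6°
Leg 4: dist=13403.7 km, bearing=107.1°
Leg 5: dist=12938.3 km, bearing=33.5°
Leg 6: dist=5219.3 km, bearing=108.1°
Total: 58517.5 km

Leg 1: φ1=0.9738606, φ2=0.7046226, Δφ=-0.2692380, Δλ=-0.7215715 rad; a=sin²(Δφ/2)+cosφ1·cosφ2·sin²(Δλ/2)=0.0713794314; c=2·atan2(√a, √(1-a))=0.540908690; dist=6371·c=3446.129 ≈ 3446.1 km; running total=3446.1 km
Leg 1 bearing: y=sinΔλ·cosφ2=-0.50325569, x=cosφ1·sinφ2-sinφ1·cosφ2·cosΔλ=-0.10895570; θ=atan2(y, x)=-102.2161° <0 so +360° → 257.7839° ≈ 257.8°
Leg 2: φ1=0.7046226, φ2=-0.1087427, Δφ=-0.8133653, Δλ=1.9283916 rad; a=sin²(Δφ/2)+cosφ1·cosφ2·sin²(Δλ/2)=0.6676953683; c=2·atan2(√a, √(1-a))=1.912816286; dist=6371·c=12186.553 ≈ 12186.6 km; running total=15632.7 km
Leg 2 bearing: y=sinΔλ·cosφ2=0.93120822, x=cosφ1·sinφ2-sinφ1·cosφ2·cosΔλ=0.14270355; θ=atan2(y, x)=81.2875° ≈ 81.3°
Leg 3: φ1=-0.1087427, φ2=1.0685098, Δφ=1.1772525, Δλ=-4.4805377 rad; a=sin²(Δφ/2)+cosφ1·cosφ2·sin²(Δλ/2)=0.6025465834; c=2·atan2(√a, √(1-a))=1.777355223; dist=6371·c=11323.530 ≈ 11323.5 km; running total=26956.2 km
Leg 3 bearing: y=sinΔλ·cosφ2=0.46854913, x=cosφ1·sinφ2-sinφ1·cosφ2·cosΔλ=0.85930118; θ=atan2(y, x)=28.6022° ≈ 28.6°
Leg 4: φ1=1.0685098, φ2=-0.6035087, Δφ=-1.6720184, Δλ=1.5978961 rad; a=sin²(Δφ/2)+cosφ1·cosφ2·sin²(Δλ/2)=0.7540879240; c=2·atan2(√a, √(1-a))=2.103861770; dist=6371·c=13403.703 ≈ 13403.7 km; running total=40359.9 km
Leg 4 bearing: y=sinΔλ·cosφ2=0.82304708, x=cosφ1·sinφ2-sinφ1·cosφ2·cosΔλ=-0.25367462; θ=atan2(y, x)=107.1300° ≈ 107.1°
Leg 5: φ1=-0.6035087, φ2=1.0495066, Δφ=1.6530153, Δλ=1.4529831 rad; a=sin²(Δφ/2)+cosφ1·cosφ2·sin²(Δλ/2)=0.7219792808; c=2·atan2(√a, √(1-a))=2.030807994; dist=6371·c=12938.278 ≈ 12938.3 km; running total=53298.2 km
Leg 5 bearing: y=sinΔλ·cosφ2=0.49454685, x=cosφ1·sinφ2-sinφ1·cosφ2·cosΔλ=0.74721095; θ=atan2(y, x)=33.4989° ≈ 33.5°
Leg 6: φ1=1.0495066, φ2=0.4996302, Δφ=-0.5498765, Δλ=0.9127967 rad; a=sin²(Δφ/2)+cosφ1·cosφ2·sin²(Δλ/2)=0.1586089666; c=2·atan2(√a, √(1-a))=0.819232629; dist=6371·c=5219.331 ≈ 5219.3 km; running total=58517.5 km
Leg 6 bearing: y=sinΔλ·cosφ2=0.69449860, x=cosφ1·sinφ2-sinφ1·cosφ2·cosΔλ=-0.22689282; θ=atan2(y, x)=108.0922° ≈ 108.1°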